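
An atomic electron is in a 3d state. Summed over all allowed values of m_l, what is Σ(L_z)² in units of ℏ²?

For 3d, l = 2.
m_l ∈ {-2, -1, 0, 1, 2}.
Σ m_l² = 2·(1 + 4) = 10.

Σ(L_z)² = 10 ℏ²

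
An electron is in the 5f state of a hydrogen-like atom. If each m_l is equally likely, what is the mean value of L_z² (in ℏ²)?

5f means n = 5, l = 3.
m_l runs from −3 to 3, i.e. {-3, -2, -1, 0, 1, 2, 3}.
Average of L_z² over 7 states: 28/7 ℏ² = 4 ℏ².

⟨L_z²⟩ = 4 ℏ²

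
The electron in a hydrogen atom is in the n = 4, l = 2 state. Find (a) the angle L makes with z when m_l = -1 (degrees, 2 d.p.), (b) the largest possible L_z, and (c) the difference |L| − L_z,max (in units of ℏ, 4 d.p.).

θ(m_l=-1) ≈ 114.09°; L_z,max = 2ℏ; |L|−L_z,max ≈ 0.4495ℏ

For m_l = -1: cos θ = -1/√6, θ ≈ 114.09°.
L_z,max = lℏ = 2ℏ.
|L| − L_z,max = (√6 − 2)ℏ ≈ 0.4495ℏ.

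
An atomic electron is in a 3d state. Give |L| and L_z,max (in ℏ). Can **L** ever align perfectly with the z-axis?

No: L_z,max = 2ℏ < |L| = √6 ℏ ≈ 2.449ℏ

3d means n = 3, l = 2.
|L| = √6 ℏ ≈ 2.4495ℏ, while L_z,max = lℏ = 2ℏ.
Since |L| > L_z,max, the vector can never point exactly along z; the closest it comes is θ_min = arccos(2/√6) ≈ 35.3°.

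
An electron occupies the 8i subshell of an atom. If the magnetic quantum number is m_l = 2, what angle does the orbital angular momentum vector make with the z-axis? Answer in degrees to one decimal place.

8i means n = 8, l = 6.
|L| = √(l(l+1)) ℏ = √42 ℏ.
L_z = m_l ℏ = 2ℏ.
cos θ = L_z/|L| = 2/√42, so θ ≈ 72.0°.

θ ≈ 72.0°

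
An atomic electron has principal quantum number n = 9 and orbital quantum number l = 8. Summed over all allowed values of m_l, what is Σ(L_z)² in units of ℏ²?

m_l runs from −8 to 8, i.e. {-8, -7, -6, -5, -4, -3, -2, -1, 0, 1, 2, 3, 4, 5, 6, 7, 8}.
Summing m² from −8 to 8: Σ m_l² = 408.

Σ(L_z)² = 408 ℏ²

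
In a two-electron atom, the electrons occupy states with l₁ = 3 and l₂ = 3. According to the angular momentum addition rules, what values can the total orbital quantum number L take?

L = 0, 1, 2, 3, 4, 5, 6

Angular momentum addition gives L = |l₁ − l₂|, …, l₁ + l₂.
L ∈ {0, 1, 2, 3, 4, 5, 6}.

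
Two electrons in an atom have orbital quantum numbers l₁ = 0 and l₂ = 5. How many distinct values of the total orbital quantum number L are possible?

Angular momentum addition gives L = |l₁ − l₂|, …, l₁ + l₂.
L ∈ {5}.
That is 1 value.

1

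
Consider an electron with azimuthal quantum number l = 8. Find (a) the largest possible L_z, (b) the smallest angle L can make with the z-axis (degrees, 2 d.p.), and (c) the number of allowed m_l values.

L_z,max = 8ℏ; θ_min ≈ 19.47°; 17 values

L_z,max = lℏ = 8ℏ.
cos θ_min = 8/√72, so θ_min ≈ 19.47°.
There are 2l+1 = 17 values of m_l.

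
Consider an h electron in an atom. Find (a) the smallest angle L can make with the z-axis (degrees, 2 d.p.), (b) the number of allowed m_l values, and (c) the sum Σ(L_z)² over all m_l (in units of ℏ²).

θ_min ≈ 24.09°; 11 values; Σ(L_z)² = 110 ℏ²

The letter h corresponds to l = 5.
cos θ_min = 5/√30, so θ_min ≈ 24.09°.
There are 2l+1 = 11 values of m_l.
Σ m_l² = 110, so Σ(L_z)² = 110 ℏ².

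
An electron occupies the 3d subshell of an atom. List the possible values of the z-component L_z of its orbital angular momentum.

L_z ∈ {−2ℏ, −ℏ, 0, ℏ, 2ℏ}

For 3d, l = 2.
L_z = m_l ℏ with m_l ranging from −l to +l in integer steps.
For l = 2: m_l ∈ {-2, -1, 0, 1, 2}.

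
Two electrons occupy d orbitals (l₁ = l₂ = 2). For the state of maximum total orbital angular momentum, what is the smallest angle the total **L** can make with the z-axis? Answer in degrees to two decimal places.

L runs from |2 − 2| = 0 to 2 + 2 = 4.
Allowed values: L = 0, 1, 2, 3, 4.
The maximum is L = 4, with |L_tot| = ℏ√(4·5) = 2√5 ℏ.
The minimum angle with z is arccos(4/√20) ≈ 26.57°.

θ_min ≈ 26.57°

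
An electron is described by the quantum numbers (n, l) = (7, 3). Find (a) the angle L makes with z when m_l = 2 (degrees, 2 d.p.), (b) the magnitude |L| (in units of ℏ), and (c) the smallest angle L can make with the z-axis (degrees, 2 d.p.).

θ(m_l=2) ≈ 54.74°; |L| = 2√3 ℏ ≈ 3.464ℏ; θ_min ≈ 30.00°

For m_l = 2: cos θ = 2/√12, θ ≈ 54.74°.
|L| = ℏ√(3·4) = 2√3 ℏ ≈ 3.464ℏ.
cos θ_min = 3/√12, so θ_min ≈ 30.00°.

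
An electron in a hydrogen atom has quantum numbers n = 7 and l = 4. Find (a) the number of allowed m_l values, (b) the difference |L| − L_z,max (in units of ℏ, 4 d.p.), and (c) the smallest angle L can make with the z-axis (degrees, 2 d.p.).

There are 2l+1 = 9 values of m_l.
|L| − L_z,max = (2√5 − 4)ℏ ≈ 0.4721ℏ.
cos θ_min = 4/√20, so θ_min ≈ 26.57°.

9 values; |L|−L_z,max ≈ 0.4721ℏ; θ_min ≈ 26.57°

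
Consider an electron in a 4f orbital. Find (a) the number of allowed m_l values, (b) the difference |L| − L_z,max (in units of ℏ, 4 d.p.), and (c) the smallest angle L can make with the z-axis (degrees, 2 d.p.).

The 4f subshell has l = 3.
There are 2l+1 = 7 values of m_l.
|L| − L_z,max = (2√3 − 3)ℏ ≈ 0.4641ℏ.
cos θ_min = 3/√12, so θ_min ≈ 30.00°.

7 values; |L|−L_z,max ≈ 0.4641ℏ; θ_min ≈ 30.00°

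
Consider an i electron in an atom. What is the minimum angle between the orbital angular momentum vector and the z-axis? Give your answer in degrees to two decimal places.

θ_min ≈ 22.21°

An i state has l = 6.
|L| = ℏ√(l(l+1)) = √42 ℏ.
The smallest angle corresponds to the largest L_z, i.e. m_l = l = 6, giving L_z = 6ℏ.
cos θ_min = 6/√42, so θ_min ≈ 22.21°.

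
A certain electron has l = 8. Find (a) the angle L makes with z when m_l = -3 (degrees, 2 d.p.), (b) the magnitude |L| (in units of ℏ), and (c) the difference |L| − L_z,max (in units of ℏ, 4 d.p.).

For m_l = -3: cos θ = -3/√72, θ ≈ 110.70°.
|L| = ℏ√(8·9) = 6√2 ℏ ≈ 8.485ℏ.
|L| − L_z,max = (6√2 − 8)ℏ ≈ 0.4853ℏ.

θ(m_l=-3) ≈ 110.70°; |L| = 6√2 ℏ ≈ 8.485ℏ; |L|−L_z,max ≈ 0.4853ℏ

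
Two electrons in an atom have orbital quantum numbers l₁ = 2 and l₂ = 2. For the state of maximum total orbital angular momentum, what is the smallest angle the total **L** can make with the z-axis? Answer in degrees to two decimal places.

θ_min ≈ 26.57°

L runs from |2 − 2| = 0 to 2 + 2 = 4.
Allowed values: L = 0, 1, 2, 3, 4.
The maximum is L = 4, with |L_tot| = ℏ√(4·5) = 2√5 ℏ.
The minimum angle with z is arccos(4/√20) ≈ 26.57°.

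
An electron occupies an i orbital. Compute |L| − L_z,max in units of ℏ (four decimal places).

For an i orbital, l = 6.
|L| = √42 ℏ ≈ 6.4807ℏ, while L_z,max = lℏ = 6ℏ.
The difference is (√42 − 6)ℏ ≈ 0.4807ℏ.

|L| − L_z,max ≈ 0.4807ℏ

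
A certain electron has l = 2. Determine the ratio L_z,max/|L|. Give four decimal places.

L_z,max/|L| = 0.8165

|L| = √6 ℏ ≈ 2.4495ℏ, while L_z,max = lℏ = 2ℏ.
L_z,max/|L| = 2/√6 = 0.8165.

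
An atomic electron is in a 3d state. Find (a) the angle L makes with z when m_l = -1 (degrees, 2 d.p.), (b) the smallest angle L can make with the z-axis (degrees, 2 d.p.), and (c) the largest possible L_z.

For 3d, l = 2.
For m_l = -1: cos θ = -1/√6, θ ≈ 114.09°.
cos θ_min = 2/√6, so θ_min ≈ 35.26°.
L_z,max = lℏ = 2ℏ.

θ(m_l=-1) ≈ 114.09°; θ_min ≈ 35.26°; L_z,max = 2ℏ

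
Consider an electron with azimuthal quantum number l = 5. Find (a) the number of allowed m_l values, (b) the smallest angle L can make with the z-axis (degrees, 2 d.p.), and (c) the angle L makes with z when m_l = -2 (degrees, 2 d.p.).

There are 2l+1 = 11 values of m_l.
cos θ_min = 5/√30, so θ_min ≈ 24.09°.
For m_l = -2: cos θ = -2/√30, θ ≈ 111.42°.

11 values; θ_min ≈ 24.09°; θ(m_l=-2) ≈ 111.42°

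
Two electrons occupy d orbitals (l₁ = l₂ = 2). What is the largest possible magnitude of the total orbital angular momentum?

The total orbital quantum number L ranges from |l₁ − l₂| to l₁ + l₂ in integer steps.
So L can be 0, 1, 2, 3, 4.
The largest magnitude corresponds to L = 4: |L_tot| = ℏ√(4·5) = 2√5 ℏ.

|L_tot|_max = 2√5 ℏ ≈ 4.472ℏ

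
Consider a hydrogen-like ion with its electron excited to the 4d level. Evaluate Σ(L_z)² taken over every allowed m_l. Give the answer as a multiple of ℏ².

Σ(L_z)² = 10 ℏ²

The 4d level has l = 2.
m_l ∈ {-2, -1, 0, 1, 2}.
Σ m_l² = l(l+1)(2l+1)/3 = 2·3·5/3 = 10.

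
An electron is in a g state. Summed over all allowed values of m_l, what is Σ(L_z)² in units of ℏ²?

For a g orbital, l = 4.
The allowed m_l values are -4, -3, -2, -1, 0, 1, 2, 3, 4.
Σ m_l² = l(l+1)(2l+1)/3 = 4·5·9/3 = 60.

Σ(L_z)² = 60 ℏ²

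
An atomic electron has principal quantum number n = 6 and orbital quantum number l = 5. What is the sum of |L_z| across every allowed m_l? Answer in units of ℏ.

m_l runs from −5 to 5, i.e. {-5, -4, -3, -2, -1, 0, 1, 2, 3, 4, 5}.
Σ|m_l| = 2(1+2+…+5) = 30.

Σ|L_z| = 30 ℏ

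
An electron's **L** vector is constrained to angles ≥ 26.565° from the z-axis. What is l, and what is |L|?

l = 4, |L| = 2√5 ℏ ≈ 4.472ℏ

cos²θ_min = l/(l+1) = 0.8000.
Thus l = 0.8000/(1 − 0.8000) ≈ 4.
Then |L| = ℏ√(4·5) = 2√5 ℏ.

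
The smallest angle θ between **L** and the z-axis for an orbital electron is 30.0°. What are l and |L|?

l = 3, |L| = 2√3 ℏ ≈ 3.464ℏ

cos²θ_min = l/(l+1) = 0.7500.
Solving: l = 3.
Then |L| = ℏ√(3·4) = 2√3 ℏ.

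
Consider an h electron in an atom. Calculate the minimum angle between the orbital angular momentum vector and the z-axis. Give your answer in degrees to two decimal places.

The letter h corresponds to l = 5.
|L|² = l(l+1)ℏ² = 30ℏ², so |L| = √30 ℏ.
The smallest angle corresponds to the largest L_z, i.e. m_l = l = 5, giving L_z = 5ℏ.
cos θ_min = 5/√30, so θ_min ≈ 24.09°.

θ_min ≈ 24.09°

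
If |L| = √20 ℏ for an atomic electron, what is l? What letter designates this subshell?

l = 4 (g orbital)

(|L|/ℏ)² = l(l+1) = 20.
l² + l − 20 = 0 ⇒ l = 4.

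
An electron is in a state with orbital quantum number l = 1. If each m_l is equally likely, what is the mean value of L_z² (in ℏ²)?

⟨L_z²⟩ = 0.6667 ℏ²

m_l runs from −1 to 1, i.e. {-1, 0, 1}.
⟨L_z²⟩ = ℏ²·l(l+1)/3 = 0.6667ℏ².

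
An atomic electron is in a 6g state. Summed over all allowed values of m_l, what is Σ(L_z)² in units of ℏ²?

For 6g, l = 4.
m_l ∈ {-4, -3, -2, -1, 0, 1, 2, 3, 4}.
Σ m_l² = l(l+1)(2l+1)/3 = 4·5·9/3 = 60.

Σ(L_z)² = 60 ℏ²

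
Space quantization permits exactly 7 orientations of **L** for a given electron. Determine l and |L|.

7 = 2l + 1, so l = (7−1)/2 = 3.
|L| = ℏ√(l(l+1)) = ℏ√(3·4) = 2√3 ℏ.

l = 3, |L| = 2√3 ℏ ≈ 3.464ℏ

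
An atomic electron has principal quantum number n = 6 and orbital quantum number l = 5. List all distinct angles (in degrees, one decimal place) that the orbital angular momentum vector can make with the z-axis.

|L|² = l(l+1)ℏ² = 30ℏ², so |L| = √30 ℏ.
cos θ = m_l/√30 for each m_l ∈ {-5, -4, -3, -2, -1, 0, 1, 2, 3, 4, 5}.

θ ∈ {24.1°, 43.1°, 56.8°, 68.6°, 79.5°, 90.0°, 100.5°, 111.4°, 123.2°, 136.9°, 155.9°}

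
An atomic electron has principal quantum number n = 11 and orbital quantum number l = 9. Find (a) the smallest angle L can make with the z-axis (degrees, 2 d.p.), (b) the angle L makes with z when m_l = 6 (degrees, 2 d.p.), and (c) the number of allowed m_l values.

θ_min ≈ 18.43°; θ(m_l=6) ≈ 50.77°; 19 values

cos θ_min = 9/√90, so θ_min ≈ 18.43°.
For m_l = 6: cos θ = 6/√90, θ ≈ 50.77°.
There are 2l+1 = 19 values of m_l.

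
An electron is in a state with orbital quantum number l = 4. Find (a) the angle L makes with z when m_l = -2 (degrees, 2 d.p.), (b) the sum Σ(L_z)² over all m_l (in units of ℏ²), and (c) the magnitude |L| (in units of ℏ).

θ(m_l=-2) ≈ 116.57°; Σ(L_z)² = 60 ℏ²; |L| = 2√5 ℏ ≈ 4.472ℏ

For m_l = -2: cos θ = -2/√20, θ ≈ 116.57°.
Σ m_l² = 60, so Σ(L_z)² = 60 ℏ².
|L| = ℏ√(4·5) = 2√5 ℏ ≈ 4.472ℏ.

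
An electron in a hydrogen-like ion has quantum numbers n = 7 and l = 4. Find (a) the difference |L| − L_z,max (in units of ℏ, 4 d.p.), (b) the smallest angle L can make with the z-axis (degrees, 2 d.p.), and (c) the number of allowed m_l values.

|L| − L_z,max = (2√5 − 4)ℏ ≈ 0.4721ℏ.
cos θ_min = 4/√20, so θ_min ≈ 26.57°.
There are 2l+1 = 9 values of m_l.

|L|−L_z,max ≈ 0.4721ℏ; θ_min ≈ 26.57°; 9 values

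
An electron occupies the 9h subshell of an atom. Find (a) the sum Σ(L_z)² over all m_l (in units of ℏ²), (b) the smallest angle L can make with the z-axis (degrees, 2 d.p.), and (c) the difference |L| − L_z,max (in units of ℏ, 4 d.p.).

9h means n = 9, l = 5.
Σ m_l² = 110, so Σ(L_z)² = 110 ℏ².
cos θ_min = 5/√30, so θ_min ≈ 24.09°.
|L| − L_z,max = (√30 − 5)ℏ ≈ 0.4772ℏ.

Σ(L_z)² = 110 ℏ²; θ_min ≈ 24.09°; |L|−L_z,max ≈ 0.4772ℏ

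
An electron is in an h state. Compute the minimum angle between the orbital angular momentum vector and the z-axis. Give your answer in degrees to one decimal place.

θ_min ≈ 24.1°

For an h orbital, l = 5.
|L| = ℏ√(l(l+1)) = √30 ℏ.
The smallest angle corresponds to the largest L_z, i.e. m_l = l = 5, giving L_z = 5ℏ.
cos θ_min = 5/√30, so θ_min ≈ 24.1°.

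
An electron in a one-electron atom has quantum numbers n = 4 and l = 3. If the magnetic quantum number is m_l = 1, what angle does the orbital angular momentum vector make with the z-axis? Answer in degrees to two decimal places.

|L| = √(l(l+1)) ℏ = 2√3 ℏ.
L_z = m_l ℏ = 1ℏ.
cos θ = L_z/|L| = 1/√12, so θ ≈ 73.22°.

θ ≈ 73.22°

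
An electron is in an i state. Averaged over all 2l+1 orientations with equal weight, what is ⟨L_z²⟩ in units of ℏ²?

⟨L_z²⟩ = 14 ℏ²

An i state has l = 6.
The allowed m_l values are -6, -5, -4, -3, -2, -1, 0, 1, 2, 3, 4, 5, 6.
Average of L_z² over 13 states: 182/13 ℏ² = 14 ℏ².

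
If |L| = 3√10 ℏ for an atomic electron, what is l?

l = 9

Since |L|² = l(l+1)ℏ², l(l+1) = 90.
The positive root is l = 9.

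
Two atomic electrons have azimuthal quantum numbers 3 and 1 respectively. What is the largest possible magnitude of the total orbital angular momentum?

Angular momentum addition gives L = |l₁ − l₂|, …, l₁ + l₂.
Allowed values: L = 2, 3, 4.
The largest magnitude corresponds to L = 4: |L_tot| = ℏ√(4·5) = 2√5 ℏ.

|L_tot|_max = 2√5 ℏ ≈ 4.472ℏ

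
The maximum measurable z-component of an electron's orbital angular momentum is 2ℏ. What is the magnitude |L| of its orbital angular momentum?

Since max m_l = l, l = 2.
|L| = √(l(l+1)) ℏ = √6 ℏ.

|L| = √6 ℏ ≈ 2.449ℏ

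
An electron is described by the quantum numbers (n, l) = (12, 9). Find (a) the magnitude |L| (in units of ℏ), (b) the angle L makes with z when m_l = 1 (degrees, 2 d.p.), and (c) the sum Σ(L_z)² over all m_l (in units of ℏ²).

|L| = 3√10 ℏ ≈ 9.487ℏ; θ(m_l=1) ≈ 83.95°; Σ(L_z)² = 570 ℏ²

|L| = ℏ√(9·10) = 3√10 ℏ ≈ 9.487ℏ.
For m_l = 1: cos θ = 1/√90, θ ≈ 83.95°.
Σ m_l² = 570, so Σ(L_z)² = 570 ℏ².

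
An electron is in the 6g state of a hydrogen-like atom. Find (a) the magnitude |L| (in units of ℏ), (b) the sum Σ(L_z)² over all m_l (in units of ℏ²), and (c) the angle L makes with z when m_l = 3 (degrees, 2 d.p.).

|L| = 2√5 ℏ ≈ 4.472ℏ; Σ(L_z)² = 60 ℏ²; θ(m_l=3) ≈ 47.87°

6g means n = 6, l = 4.
|L| = ℏ√(4·5) = 2√5 ℏ ≈ 4.472ℏ.
Σ m_l² = 60, so Σ(L_z)² = 60 ℏ².
For m_l = 3: cos θ = 3/√20, θ ≈ 47.87°.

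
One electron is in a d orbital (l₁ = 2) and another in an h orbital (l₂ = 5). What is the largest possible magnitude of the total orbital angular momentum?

|L_tot|_max = 2√14 ℏ ≈ 7.483ℏ

Angular momentum addition gives L = |l₁ − l₂|, …, l₁ + l₂.
Allowed values: L = 3, 4, 5, 6, 7.
The largest magnitude corresponds to L = 7: |L_tot| = ℏ√(7·8) = 2√14 ℏ.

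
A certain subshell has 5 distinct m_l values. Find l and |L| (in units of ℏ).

l = 2, |L| = √6 ℏ ≈ 2.449ℏ

2l + 1 = 5 ⇒ l = 2.
|L| = ℏ√(l(l+1)) = ℏ√(2·3) = √6 ℏ.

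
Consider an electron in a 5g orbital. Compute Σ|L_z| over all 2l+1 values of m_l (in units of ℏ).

5g means n = 5, l = 4.
m_l ∈ {-4, -3, -2, -1, 0, 1, 2, 3, 4}.
Σ|m_l| = 2(1+2+…+4) = 20.

Σ|L_z| = 20 ℏ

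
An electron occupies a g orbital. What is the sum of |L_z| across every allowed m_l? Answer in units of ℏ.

Σ|L_z| = 20 ℏ

The letter g corresponds to l = 4.
m_l ∈ {-4, -3, -2, -1, 0, 1, 2, 3, 4}.
Σ|m_l| = l(l+1) = 20.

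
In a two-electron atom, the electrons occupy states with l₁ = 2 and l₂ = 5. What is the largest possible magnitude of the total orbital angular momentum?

|L_tot|_max = 2√14 ℏ ≈ 7.483ℏ

Angular momentum addition gives L = |l₁ − l₂|, …, l₁ + l₂.
So L can be 3, 4, 5, 6, 7.
The largest magnitude corresponds to L = 7: |L_tot| = ℏ√(7·8) = 2√14 ℏ.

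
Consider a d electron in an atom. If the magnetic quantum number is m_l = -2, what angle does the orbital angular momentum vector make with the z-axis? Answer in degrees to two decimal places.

A d state has l = 2.
|L|² = l(l+1)ℏ² = 6ℏ², so |L| = √6 ℏ.
L_z = m_l ℏ = −2ℏ.
cos θ = L_z/|L| = -2/√6, so θ ≈ 144.74°.

θ ≈ 144.74°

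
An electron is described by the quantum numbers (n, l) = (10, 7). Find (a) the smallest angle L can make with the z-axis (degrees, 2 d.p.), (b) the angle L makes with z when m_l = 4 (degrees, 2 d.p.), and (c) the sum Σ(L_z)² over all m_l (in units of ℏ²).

cos θ_min = 7/√56, so θ_min ≈ 20.70°.
For m_l = 4: cos θ = 4/√56, θ ≈ 57.69°.
Σ m_l² = 280, so Σ(L_z)² = 280 ℏ².

θ_min ≈ 20.70°; θ(m_l=4) ≈ 57.69°; Σ(L_z)² = 280 ℏ²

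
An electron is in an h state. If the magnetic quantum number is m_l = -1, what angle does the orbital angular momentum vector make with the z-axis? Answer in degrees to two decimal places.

For an h orbital, l = 5.
|L| = ℏ√(l(l+1)) = √30 ℏ.
L_z = m_l ℏ = −1ℏ.
cos θ = L_z/|L| = -1/√30, so θ ≈ 100.52°.

θ ≈ 100.52°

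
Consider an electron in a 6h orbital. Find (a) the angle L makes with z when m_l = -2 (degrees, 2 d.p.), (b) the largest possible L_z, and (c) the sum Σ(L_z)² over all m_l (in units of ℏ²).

θ(m_l=-2) ≈ 111.42°; L_z,max = 5ℏ; Σ(L_z)² = 110 ℏ²

The 6h subshell has l = 5.
For m_l = -2: cos θ = -2/√30, θ ≈ 111.42°.
L_z,max = lℏ = 5ℏ.
Σ m_l² = 110, so Σ(L_z)² = 110 ℏ².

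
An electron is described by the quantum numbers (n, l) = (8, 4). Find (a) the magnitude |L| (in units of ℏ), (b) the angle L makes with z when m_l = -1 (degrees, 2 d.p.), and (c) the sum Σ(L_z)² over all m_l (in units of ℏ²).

|L| = ℏ√(4·5) = 2√5 ℏ ≈ 4.472ℏ.
For m_l = -1: cos θ = -1/√20, θ ≈ 102.92°.
Σ m_l² = 60, so Σ(L_z)² = 60 ℏ².

|L| = 2√5 ℏ ≈ 4.472ℏ; θ(m_l=-1) ≈ 102.92°; Σ(L_z)² = 60 ℏ²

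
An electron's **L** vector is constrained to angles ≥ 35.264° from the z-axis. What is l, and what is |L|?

l = 2, |L| = √6 ℏ ≈ 2.449ℏ

cos θ_min = l/√(l(l+1)) = √(l/(l+1)), so l/(l+1) = cos²(35.264°) = 0.6667.
Solving: l = 2.
Then |L| = ℏ√(2·3) = √6 ℏ.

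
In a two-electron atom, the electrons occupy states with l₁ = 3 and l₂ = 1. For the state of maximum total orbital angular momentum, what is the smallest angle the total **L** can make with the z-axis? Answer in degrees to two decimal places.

θ_min ≈ 26.57°

By the triangle rule, |l₁ − l₂| ≤ L ≤ l₁ + l₂.
Allowed values: L = 2, 3, 4.
The maximum is L = 4, with |L_tot| = ℏ√(4·5) = 2√5 ℏ.
The minimum angle with z is arccos(4/√20) ≈ 26.57°.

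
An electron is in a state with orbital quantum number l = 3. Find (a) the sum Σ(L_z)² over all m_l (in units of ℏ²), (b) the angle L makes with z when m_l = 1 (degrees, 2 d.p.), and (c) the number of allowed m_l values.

Σ(L_z)² = 28 ℏ²; θ(m_l=1) ≈ 73.22°; 7 values

Σ m_l² = 28, so Σ(L_z)² = 28 ℏ².
For m_l = 1: cos θ = 1/√12, θ ≈ 73.22°.
There are 2l+1 = 7 values of m_l.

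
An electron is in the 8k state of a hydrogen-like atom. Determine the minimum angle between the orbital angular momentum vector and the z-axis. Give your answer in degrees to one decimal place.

8k means n = 8, l = 7.
|L| = ℏ√(l(l+1)) = 2√14 ℏ.
The smallest angle corresponds to the largest L_z, i.e. m_l = l = 7, giving L_z = 7ℏ.
cos θ_min = 7/√56, so θ_min ≈ 20.7°.

θ_min ≈ 20.7°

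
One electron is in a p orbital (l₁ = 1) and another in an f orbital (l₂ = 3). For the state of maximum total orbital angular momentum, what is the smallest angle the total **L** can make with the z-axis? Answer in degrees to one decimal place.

θ_min ≈ 26.6°

Angular momentum addition gives L = |l₁ − l₂|, …, l₁ + l₂.
L ∈ {2, 3, 4}.
The maximum is L = 4, with |L_tot| = ℏ√(4·5) = 2√5 ℏ.
The minimum angle with z is arccos(4/√20) ≈ 26.6°.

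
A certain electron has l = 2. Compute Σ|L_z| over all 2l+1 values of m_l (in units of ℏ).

m_l runs from −2 to 2, i.e. {-2, -1, 0, 1, 2}.
Σ|m_l| = 2(1+2+…+2) = 6.

Σ|L_z| = 6 ℏ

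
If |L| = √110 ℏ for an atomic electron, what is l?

|L| = ℏ√(l(l+1)), so l(l+1) = 110.
Solving: l = 10.

l = 10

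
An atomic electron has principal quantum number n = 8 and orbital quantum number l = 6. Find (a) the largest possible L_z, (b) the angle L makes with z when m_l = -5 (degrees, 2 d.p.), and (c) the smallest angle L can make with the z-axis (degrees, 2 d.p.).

L_z,max = lℏ = 6ℏ.
For m_l = -5: cos θ = -5/√42, θ ≈ 140.49°.
cos θ_min = 6/√42, so θ_min ≈ 22.21°.

L_z,max = 6ℏ; θ(m_l=-5) ≈ 140.49°; θ_min ≈ 22.21°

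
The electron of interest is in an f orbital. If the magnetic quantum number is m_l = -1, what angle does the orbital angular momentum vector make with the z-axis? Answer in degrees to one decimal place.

θ ≈ 106.8°

For an f orbital, l = 3.
|L| = √(l(l+1)) ℏ = 2√3 ℏ.
L_z = m_l ℏ = −1ℏ.
cos θ = L_z/|L| = -1/√12, so θ ≈ 106.8°.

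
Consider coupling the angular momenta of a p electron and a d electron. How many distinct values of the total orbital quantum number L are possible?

Angular momentum addition gives L = |l₁ − l₂|, …, l₁ + l₂.
Allowed values: L = 1, 2, 3.
That is 3 values.

3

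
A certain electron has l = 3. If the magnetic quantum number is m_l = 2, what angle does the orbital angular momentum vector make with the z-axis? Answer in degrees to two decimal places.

θ ≈ 54.74°

|L| = √(l(l+1)) ℏ = 2√3 ℏ.
L_z = m_l ℏ = 2ℏ.
cos θ = L_z/|L| = 2/√12, so θ ≈ 54.74°.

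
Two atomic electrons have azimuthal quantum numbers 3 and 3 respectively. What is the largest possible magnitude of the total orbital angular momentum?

|L_tot|_max = √42 ℏ ≈ 6.481ℏ

L runs from |3 − 3| = 0 to 3 + 3 = 6.
So L can be 0, 1, 2, 3, 4, 5, 6.
The largest magnitude corresponds to L = 6: |L_tot| = ℏ√(6·7) = √42 ℏ.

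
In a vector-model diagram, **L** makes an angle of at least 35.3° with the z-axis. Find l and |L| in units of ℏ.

l = 2, |L| = √6 ℏ ≈ 2.449ℏ

cos²θ_min = l/(l+1) = 0.6661.
Solving: l = 2.
Then |L| = ℏ√(2·3) = √6 ℏ.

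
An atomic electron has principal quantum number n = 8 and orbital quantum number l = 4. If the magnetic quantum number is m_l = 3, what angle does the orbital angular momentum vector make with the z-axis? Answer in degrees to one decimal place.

|L| = √(l(l+1)) ℏ = 2√5 ℏ.
L_z = m_l ℏ = 3ℏ.
cos θ = L_z/|L| = 3/√20, so θ ≈ 47.9°.

θ ≈ 47.9°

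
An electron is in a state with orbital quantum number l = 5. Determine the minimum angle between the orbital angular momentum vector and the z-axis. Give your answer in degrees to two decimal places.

|L| = ℏ√(l(l+1)) = √30 ℏ.
The smallest angle corresponds to the largest L_z, i.e. m_l = l = 5, giving L_z = 5ℏ.
cos θ_min = 5/√30, so θ_min ≈ 24.09°.

θ_min ≈ 24.09°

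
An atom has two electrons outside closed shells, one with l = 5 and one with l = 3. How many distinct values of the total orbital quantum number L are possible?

7

Angular momentum addition gives L = |l₁ − l₂|, …, l₁ + l₂.
L ∈ {2, 3, 4, 5, 6, 7, 8}.
That is 7 values.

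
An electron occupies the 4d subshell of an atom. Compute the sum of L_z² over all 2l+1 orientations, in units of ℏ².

The 4d subshell has l = 2.
m_l runs from −2 to 2, i.e. {-2, -1, 0, 1, 2}.
Summing m² from −2 to 2: Σ m_l² = 10.

Σ(L_z)² = 10 ℏ²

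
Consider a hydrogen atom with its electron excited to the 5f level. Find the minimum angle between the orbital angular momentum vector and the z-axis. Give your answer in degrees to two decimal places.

The 5f level has l = 3.
|L| = √(l(l+1)) ℏ = 2√3 ℏ.
The smallest angle corresponds to the largest L_z, i.e. m_l = l = 3, giving L_z = 3ℏ.
cos θ_min = 3/√12, so θ_min ≈ 30.00°.

θ_min ≈ 30.00°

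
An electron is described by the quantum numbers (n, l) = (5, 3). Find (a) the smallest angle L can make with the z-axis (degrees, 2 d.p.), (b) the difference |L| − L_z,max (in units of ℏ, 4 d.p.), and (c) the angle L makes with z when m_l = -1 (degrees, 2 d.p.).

cos θ_min = 3/√12, so θ_min ≈ 30.00°.
|L| − L_z,max = (2√3 − 3)ℏ ≈ 0.4641ℏ.
For m_l = -1: cos θ = -1/√12, θ ≈ 106.78°.

θ_min ≈ 30.00°; |L|−L_z,max ≈ 0.4641ℏ; θ(m_l=-1) ≈ 106.78°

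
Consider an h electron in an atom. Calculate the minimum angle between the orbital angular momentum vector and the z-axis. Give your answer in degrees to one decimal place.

θ_min ≈ 24.1°

For an h orbital, l = 5.
|L| = √(l(l+1)) ℏ = √30 ℏ.
The smallest angle corresponds to the largest L_z, i.e. m_l = l = 5, giving L_z = 5ℏ.
cos θ_min = 5/√30, so θ_min ≈ 24.1°.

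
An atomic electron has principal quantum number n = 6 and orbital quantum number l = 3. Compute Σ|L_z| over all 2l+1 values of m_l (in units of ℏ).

m_l runs from −3 to 3, i.e. {-3, -2, -1, 0, 1, 2, 3}.
Σ|m_l| = 2·3(3+1)/2 = 12.

Σ|L_z| = 12 ℏ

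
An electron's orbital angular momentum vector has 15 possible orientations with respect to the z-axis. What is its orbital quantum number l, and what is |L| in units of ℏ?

l = 7, |L| = 2√14 ℏ ≈ 7.483ℏ

15 = 2l + 1, so l = (15−1)/2 = 7.
Then |L| = √(l(l+1)) ℏ = 2√14 ℏ.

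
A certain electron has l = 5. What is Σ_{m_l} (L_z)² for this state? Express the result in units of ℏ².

Σ(L_z)² = 110 ℏ²

The allowed m_l values are -5, -4, -3, -2, -1, 0, 1, 2, 3, 4, 5.
Σ m_l² = l(l+1)(2l+1)/3 = 5·6·11/3 = 110.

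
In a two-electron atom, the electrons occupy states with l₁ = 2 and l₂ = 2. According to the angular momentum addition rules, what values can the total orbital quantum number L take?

L = 0, 1, 2, 3, 4

L runs from |2 − 2| = 0 to 2 + 2 = 4.
L ∈ {0, 1, 2, 3, 4}.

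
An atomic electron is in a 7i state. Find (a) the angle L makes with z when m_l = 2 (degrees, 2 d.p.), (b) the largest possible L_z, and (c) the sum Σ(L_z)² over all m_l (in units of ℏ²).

The 7i subshell has l = 6.
For m_l = 2: cos θ = 2/√42, θ ≈ 72.02°.
L_z,max = lℏ = 6ℏ.
Σ m_l² = 182, so Σ(L_z)² = 182 ℏ².

θ(m_l=2) ≈ 72.02°; L_z,max = 6ℏ; Σ(L_z)² = 182 ℏ²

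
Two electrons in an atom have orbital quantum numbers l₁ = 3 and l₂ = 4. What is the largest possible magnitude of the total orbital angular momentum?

|L_tot|_max = 2√14 ℏ ≈ 7.483ℏ

Angular momentum addition gives L = |l₁ − l₂|, …, l₁ + l₂.
Allowed values: L = 1, 2, 3, 4, 5, 6, 7.
The largest magnitude corresponds to L = 7: |L_tot| = ℏ√(7·8) = 2√14 ℏ.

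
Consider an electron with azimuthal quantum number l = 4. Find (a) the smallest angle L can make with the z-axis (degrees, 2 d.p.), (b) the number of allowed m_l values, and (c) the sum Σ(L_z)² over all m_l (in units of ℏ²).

θ_min ≈ 26.57°; 9 values; Σ(L_z)² = 60 ℏ²

cos θ_min = 4/√20, so θ_min ≈ 26.57°.
There are 2l+1 = 9 values of m_l.
Σ m_l² = 60, so Σ(L_z)² = 60 ℏ².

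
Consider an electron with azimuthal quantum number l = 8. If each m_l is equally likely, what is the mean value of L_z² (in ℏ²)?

The allowed m_l values are -8, -7, -6, -5, -4, -3, -2, -1, 0, 1, 2, 3, 4, 5, 6, 7, 8.
Average of L_z² over 17 states: 408/17 ℏ² = 24 ℏ².

⟨L_z²⟩ = 24 ℏ²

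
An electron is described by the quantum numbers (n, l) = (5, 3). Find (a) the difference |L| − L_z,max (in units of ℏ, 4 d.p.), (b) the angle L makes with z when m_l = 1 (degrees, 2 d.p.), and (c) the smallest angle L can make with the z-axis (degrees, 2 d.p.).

|L|−L_z,max ≈ 0.4641ℏ; θ(m_l=1) ≈ 73.22°; θ_min ≈ 30.00°

|L| − L_z,max = (2√3 − 3)ℏ ≈ 0.4641ℏ.
For m_l = 1: cos θ = 1/√12, θ ≈ 73.22°.
cos θ_min = 3/√12, so θ_min ≈ 30.00°.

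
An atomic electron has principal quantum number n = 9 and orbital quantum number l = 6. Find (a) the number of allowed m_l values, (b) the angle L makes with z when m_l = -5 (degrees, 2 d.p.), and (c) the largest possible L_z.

13 values; θ(m_l=-5) ≈ 140.49°; L_z,max = 6ℏ

There are 2l+1 = 13 values of m_l.
For m_l = -5: cos θ = -5/√42, θ ≈ 140.49°.
L_z,max = lℏ = 6ℏ.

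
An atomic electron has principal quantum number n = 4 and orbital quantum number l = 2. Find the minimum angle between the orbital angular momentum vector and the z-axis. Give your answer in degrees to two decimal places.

θ_min ≈ 35.26°

|L| = √(l(l+1)) ℏ = √6 ℏ.
The smallest angle corresponds to the largest L_z, i.e. m_l = l = 2, giving L_z = 2ℏ.
cos θ_min = 2/√6, so θ_min ≈ 35.26°.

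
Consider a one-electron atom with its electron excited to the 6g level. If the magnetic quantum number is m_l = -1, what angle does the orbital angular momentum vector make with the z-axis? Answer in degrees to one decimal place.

θ ≈ 102.9°

The 6g level has l = 4.
|L| = √(l(l+1)) ℏ = 2√5 ℏ.
L_z = m_l ℏ = −1ℏ.
cos θ = L_z/|L| = -1/√20, so θ ≈ 102.9°.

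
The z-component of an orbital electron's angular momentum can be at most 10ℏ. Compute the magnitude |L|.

|L| = √110 ℏ ≈ 10.488ℏ

Since max m_l = l, l = 10.
|L| = √(l(l+1)) ℏ = √110 ℏ.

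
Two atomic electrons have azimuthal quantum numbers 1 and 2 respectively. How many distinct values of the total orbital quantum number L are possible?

The total orbital quantum number L ranges from |l₁ − l₂| to l₁ + l₂ in integer steps.
Allowed values: L = 1, 2, 3.
That is 3 values.

3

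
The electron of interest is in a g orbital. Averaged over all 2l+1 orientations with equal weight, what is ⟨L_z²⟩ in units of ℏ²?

⟨L_z²⟩ = 6.667 ℏ²

For a g orbital, l = 4.
m_l ∈ {-4, -3, -2, -1, 0, 1, 2, 3, 4}.
⟨L_z²⟩ = ℏ²·l(l+1)/3 = 6.667ℏ².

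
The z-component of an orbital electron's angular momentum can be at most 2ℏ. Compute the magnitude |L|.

|L| = √6 ℏ ≈ 2.449ℏ

The maximum L_z equals lℏ, giving l = 2.
Then |L| = ℏ√(2·3) = √6 ℏ.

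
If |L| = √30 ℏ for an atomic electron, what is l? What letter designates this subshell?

l = 5 (h orbital)

(|L|/ℏ)² = l(l+1) = 30.
l² + l − 30 = 0 ⇒ l = 5.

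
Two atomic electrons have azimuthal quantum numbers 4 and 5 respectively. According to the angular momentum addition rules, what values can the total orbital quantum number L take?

L = 1, 2, 3, 4, 5, 6, 7, 8, 9

Angular momentum addition gives L = |l₁ − l₂|, …, l₁ + l₂.
L ∈ {1, 2, 3, 4, 5, 6, 7, 8, 9}.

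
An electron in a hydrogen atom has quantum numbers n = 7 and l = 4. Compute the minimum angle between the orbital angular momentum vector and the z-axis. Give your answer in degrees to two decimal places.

|L| = ℏ√(l(l+1)) = 2√5 ℏ.
The smallest angle corresponds to the largest L_z, i.e. m_l = l = 4, giving L_z = 4ℏ.
cos θ_min = 4/√20, so θ_min ≈ 26.57°.

θ_min ≈ 26.57°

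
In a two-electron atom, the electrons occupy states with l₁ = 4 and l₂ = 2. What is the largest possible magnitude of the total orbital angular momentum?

The total orbital quantum number L ranges from |l₁ − l₂| to l₁ + l₂ in integer steps.
L ∈ {2, 3, 4, 5, 6}.
The largest magnitude corresponds to L = 6: |L_tot| = ℏ√(6·7) = √42 ℏ.

|L_tot|_max = √42 ℏ ≈ 6.481ℏ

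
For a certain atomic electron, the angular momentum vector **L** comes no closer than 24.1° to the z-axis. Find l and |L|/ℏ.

l = 5, |L| = √30 ℏ ≈ 5.477ℏ

At minimum angle, m_l = l, so cos θ = l/√(l(l+1)); cos²θ = l/(l+1) = 0.8333.
Solving: l = 5.
Then |L| = ℏ√(5·6) = √30 ℏ.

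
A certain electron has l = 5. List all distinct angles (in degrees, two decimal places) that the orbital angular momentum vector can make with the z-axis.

|L|² = l(l+1)ℏ² = 30ℏ², so |L| = √30 ℏ.
cos θ = m_l/√30 for each m_l ∈ {-5, -4, -3, -2, -1, 0, 1, 2, 3, 4, 5}.

θ ∈ {24.09°, 43.09°, 56.79°, 68.58°, 79.48°, 90.00°, 100.52°, 111.42°, 123.21°, 136.91°, 155.91°}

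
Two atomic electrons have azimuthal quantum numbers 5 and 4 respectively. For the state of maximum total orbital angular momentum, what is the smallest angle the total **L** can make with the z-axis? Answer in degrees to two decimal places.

θ_min ≈ 18.43°

L runs from |5 − 4| = 1 to 5 + 4 = 9.
L ∈ {1, 2, 3, 4, 5, 6, 7, 8, 9}.
The maximum is L = 9, with |L_tot| = ℏ√(9·10) = 3√10 ℏ.
The minimum angle with z is arccos(9/√90) ≈ 18.43°.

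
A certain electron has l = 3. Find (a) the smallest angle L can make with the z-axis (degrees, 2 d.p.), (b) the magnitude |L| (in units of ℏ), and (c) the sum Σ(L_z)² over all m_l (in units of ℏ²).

θ_min ≈ 30.00°; |L| = 2√3 ℏ ≈ 3.464ℏ; Σ(L_z)² = 28 ℏ²

cos θ_min = 3/√12, so θ_min ≈ 30.00°.
|L| = ℏ√(3·4) = 2√3 ℏ ≈ 3.464ℏ.
Σ m_l² = 28, so Σ(L_z)² = 28 ℏ².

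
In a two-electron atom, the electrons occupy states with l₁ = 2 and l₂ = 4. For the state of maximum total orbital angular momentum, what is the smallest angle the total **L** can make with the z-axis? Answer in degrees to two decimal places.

θ_min ≈ 22.21°

L runs from |2 − 4| = 2 to 2 + 4 = 6.
So L can be 2, 3, 4, 5, 6.
The maximum is L = 6, with |L_tot| = ℏ√(6·7) = √42 ℏ.
The minimum angle with z is arccos(6/√42) ≈ 22.21°.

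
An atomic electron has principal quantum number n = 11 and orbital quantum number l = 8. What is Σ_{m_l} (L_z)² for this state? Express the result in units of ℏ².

Σ(L_z)² = 408 ℏ²

m_l ∈ {-8, -7, -6, -5, -4, -3, -2, -1, 0, 1, 2, 3, 4, 5, 6, 7, 8}.
Σ m_l² = l(l+1)(2l+1)/3 = 8·9·17/3 = 408.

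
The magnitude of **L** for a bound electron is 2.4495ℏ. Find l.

l = 2

|L| = ℏ√(l(l+1)), so l(l+1) = 6.
Solving: l = 2.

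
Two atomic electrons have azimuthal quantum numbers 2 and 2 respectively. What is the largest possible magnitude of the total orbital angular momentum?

|L_tot|_max = 2√5 ℏ ≈ 4.472ℏ

Angular momentum addition gives L = |l₁ − l₂|, …, l₁ + l₂.
Allowed values: L = 0, 1, 2, 3, 4.
The largest magnitude corresponds to L = 4: |L_tot| = ℏ√(4·5) = 2√5 ℏ.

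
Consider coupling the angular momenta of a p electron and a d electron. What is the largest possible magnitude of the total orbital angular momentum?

|L_tot|_max = 2√3 ℏ ≈ 3.464ℏ

L runs from |1 − 2| = 1 to 1 + 2 = 3.
L ∈ {1, 2, 3}.
The largest magnitude corresponds to L = 3: |L_tot| = ℏ√(3·4) = 2√3 ℏ.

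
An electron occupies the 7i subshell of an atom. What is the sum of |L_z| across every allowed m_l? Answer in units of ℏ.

The 7i subshell has l = 6.
m_l runs from −6 to 6, i.e. {-6, -5, -4, -3, -2, -1, 0, 1, 2, 3, 4, 5, 6}.
Σ|m_l| = 2(1+2+…+6) = 42.

Σ|L_z| = 42 ℏ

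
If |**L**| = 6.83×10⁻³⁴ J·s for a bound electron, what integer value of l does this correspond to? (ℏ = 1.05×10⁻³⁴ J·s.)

l = 6

|L|/ℏ = (6.83×10⁻³⁴)/(1.05×10⁻³⁴) ≈ 6.505.
(|L|/ℏ)² = l(l+1) ≈ 42.31 ⇒ l = 6.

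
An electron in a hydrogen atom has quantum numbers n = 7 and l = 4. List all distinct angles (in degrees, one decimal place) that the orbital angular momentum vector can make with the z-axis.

|L| = ℏ√(l(l+1)) = 2√5 ℏ.
cos θ = m_l/√20 for each m_l ∈ {-4, -3, -2, -1, 0, 1, 2, 3, 4}.

θ ∈ {26.6°, 47.9°, 63.4°, 77.1°, 90.0°, 102.9°, 116.6°, 132.1°, 153.4°}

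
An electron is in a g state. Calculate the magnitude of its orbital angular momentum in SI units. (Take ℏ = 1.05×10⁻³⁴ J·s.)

|L| = 4.70×10⁻³⁴ J·s

For a g orbital, l = 4.
|L| = ℏ√(l(l+1)) = ℏ√(4·5) = 2√5 ℏ
Numerically, |L| = 4.472 × (1.05×10⁻³⁴ J·s) = 4.70×10⁻³⁴ J·s.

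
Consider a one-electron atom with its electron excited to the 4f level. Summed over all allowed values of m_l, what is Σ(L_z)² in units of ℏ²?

Σ(L_z)² = 28 ℏ²

The 4f level has l = 3.
m_l runs from −3 to 3, i.e. {-3, -2, -1, 0, 1, 2, 3}.
Summing m² from −3 to 3: Σ m_l² = 28.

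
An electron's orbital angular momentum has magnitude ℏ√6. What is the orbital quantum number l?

l = 2

(|L|/ℏ)² = l(l+1) = 6.
Solving: l = 2.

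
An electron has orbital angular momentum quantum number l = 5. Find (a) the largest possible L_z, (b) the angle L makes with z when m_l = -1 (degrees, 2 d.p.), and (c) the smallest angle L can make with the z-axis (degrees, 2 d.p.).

L_z,max = lℏ = 5ℏ.
For m_l = -1: cos θ = -1/√30, θ ≈ 100.52°.
cos θ_min = 5/√30, so θ_min ≈ 24.09°.

L_z,max = 5ℏ; θ(m_l=-1) ≈ 100.52°; θ_min ≈ 24.09°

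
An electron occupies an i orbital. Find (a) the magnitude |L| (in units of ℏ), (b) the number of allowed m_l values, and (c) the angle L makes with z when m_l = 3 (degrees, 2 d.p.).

|L| = √42 ℏ ≈ 6.481ℏ; 13 values; θ(m_l=3) ≈ 62.42°

An i state has l = 6.
|L| = ℏ√(6·7) = √42 ℏ ≈ 6.481ℏ.
There are 2l+1 = 13 values of m_l.
For m_l = 3: cos θ = 3/√42, θ ≈ 62.42°.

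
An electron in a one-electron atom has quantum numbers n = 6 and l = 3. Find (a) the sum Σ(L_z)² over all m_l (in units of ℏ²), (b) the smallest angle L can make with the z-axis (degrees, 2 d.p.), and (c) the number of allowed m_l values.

Σ m_l² = 28, so Σ(L_z)² = 28 ℏ².
cos θ_min = 3/√12, so θ_min ≈ 30.00°.
There are 2l+1 = 7 values of m_l.

Σ(L_z)² = 28 ℏ²; θ_min ≈ 30.00°; 7 values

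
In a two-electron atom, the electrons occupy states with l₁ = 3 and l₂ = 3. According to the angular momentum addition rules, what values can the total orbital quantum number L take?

L = 0, 1, 2, 3, 4, 5, 6

Angular momentum addition gives L = |l₁ − l₂|, …, l₁ + l₂.
So L can be 0, 1, 2, 3, 4, 5, 6.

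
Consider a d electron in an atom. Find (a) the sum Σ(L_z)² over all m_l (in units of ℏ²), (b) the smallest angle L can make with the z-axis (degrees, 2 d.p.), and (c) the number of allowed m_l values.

A d state has l = 2.
Σ m_l² = 10, so Σ(L_z)² = 10 ℏ².
cos θ_min = 2/√6, so θ_min ≈ 35.26°.
There are 2l+1 = 5 values of m_l.

Σ(L_z)² = 10 ℏ²; θ_min ≈ 35.26°; 5 values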